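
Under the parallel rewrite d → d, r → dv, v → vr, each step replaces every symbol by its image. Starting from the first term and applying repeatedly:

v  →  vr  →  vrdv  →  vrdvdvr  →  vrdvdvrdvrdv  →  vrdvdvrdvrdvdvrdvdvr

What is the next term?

Replace each of the 20 characters of vrdvdvrdvrdvdvrdvdvr in place — vr dv d vr d vr dv d vr dv d vr d vr dv d vr d vr dv — and concatenate.

vrdvdvrdvrdvdvrdvdvrdvrdvdvrdvrdv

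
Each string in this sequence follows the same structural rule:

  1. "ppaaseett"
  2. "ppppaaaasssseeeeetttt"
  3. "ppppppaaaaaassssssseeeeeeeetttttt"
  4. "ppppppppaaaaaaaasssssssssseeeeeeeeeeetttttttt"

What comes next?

ppppppppppaaaaaaaaaassssssssssssseeeeeeeeeeeeeetttttttttt

Reading off run lengths: p runs 2, 4, 6, 8; a runs 2, 4, 6, 8; s runs 1, 4, 7, 10; e runs 2, 5, 8, 11; t runs 2, 4, 6, 8 — each is linear in n (n = 1, 2, …).
At n = 5 the blocks have lengths 10, 10, 13, 14, 10.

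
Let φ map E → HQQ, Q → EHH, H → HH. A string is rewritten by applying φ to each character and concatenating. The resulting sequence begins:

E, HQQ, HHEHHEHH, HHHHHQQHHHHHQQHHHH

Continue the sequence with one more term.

φ(HHHHHQQHHHHHQQHHHH) expands symbol-by-symbol to HH HH HH HH HH EHH EHH HH HH HH HH HH EHH EHH HH HH HH HH; joining the 18 pieces gives the next term.

HHHHHHHHHHEHHEHHHHHHHHHHHHEHHEHHHHHHHHHH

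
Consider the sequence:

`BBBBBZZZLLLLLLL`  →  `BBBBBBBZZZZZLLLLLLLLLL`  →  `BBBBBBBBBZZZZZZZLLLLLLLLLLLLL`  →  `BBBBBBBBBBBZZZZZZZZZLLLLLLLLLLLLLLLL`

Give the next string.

BBBBBBBBBBBBBZZZZZZZZZZZLLLLLLLLLLLLLLLLLLL

Reading off run lengths: B runs 5, 7, 9, 11; Z runs 3, 5, 7, 9; L runs 7, 10, 13, 16 — each is linear in n, where the shown terms are n = 2, 3, 4, 5.
Setting n = 6 gives 13, 11, 19 characters in each block.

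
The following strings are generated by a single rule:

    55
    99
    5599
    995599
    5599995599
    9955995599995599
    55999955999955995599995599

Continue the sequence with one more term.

From term 3 onward, concatenate the second-to-last term with the last: 55·99 = 5599, 99·5599 = 995599, …
The next term joins 9955995599995599 and 55999955999955995599995599.

995599559999559955999955999955995599995599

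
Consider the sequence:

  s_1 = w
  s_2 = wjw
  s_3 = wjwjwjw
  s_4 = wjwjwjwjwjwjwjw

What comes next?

wjwjwjwjwjwjwjwjwjwjwjwjwjwjwjw

s(k+1) = s(k)·j·s(k) — each term doubles the last with 'j' between the halves.
One more doubling of wjwjwjwjwjwjwjw gives the answer.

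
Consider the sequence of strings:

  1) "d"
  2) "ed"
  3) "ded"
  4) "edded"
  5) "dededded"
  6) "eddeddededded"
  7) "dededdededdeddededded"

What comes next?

eddeddededdeddededdededdeddededded

From term 3 onward, concatenate the second-to-last term with the last: d·ed = ded, ed·ded = edded, …
The next term joins eddeddededded and dededdededdeddededded.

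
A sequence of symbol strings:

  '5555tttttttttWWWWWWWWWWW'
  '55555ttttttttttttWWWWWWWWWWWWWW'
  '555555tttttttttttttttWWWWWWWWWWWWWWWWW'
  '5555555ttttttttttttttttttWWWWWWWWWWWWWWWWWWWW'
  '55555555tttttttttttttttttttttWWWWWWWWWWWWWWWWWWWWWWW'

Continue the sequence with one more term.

555555555ttttttttttttttttttttttttWWWWWWWWWWWWWWWWWWWWWWWWWW

Term n consists of n+1 5's, followed by 3n t's, followed by 3n+2 W's, where the shown terms are n = 3, 4, 5, 6, 7.
For the next term, n = 8, so the run lengths are 9, 24, 26.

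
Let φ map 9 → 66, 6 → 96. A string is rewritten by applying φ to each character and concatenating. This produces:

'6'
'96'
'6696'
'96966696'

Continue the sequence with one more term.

6696669696966696

Rewriting each symbol of 96966696: 9→66, 6→96, 9→66, 6→96, 6→96, 6→96, 9→66, 6→96, which concatenates to 66 96 66 96 96 96 66 96.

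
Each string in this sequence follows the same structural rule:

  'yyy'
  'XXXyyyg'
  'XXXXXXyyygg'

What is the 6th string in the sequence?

Each term wraps the previous one in XXX on the left and g on the right.
From XXXXXXyyygg, 3 further steps: XXXXXXyyygg → XXXXXXXXXyyyggg → XXXXXXXXXXXXyyygggg → (answer).

XXXXXXXXXXXXXXXyyyggggg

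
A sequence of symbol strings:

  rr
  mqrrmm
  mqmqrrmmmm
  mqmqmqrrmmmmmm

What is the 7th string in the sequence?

s(k+1) = mq·s(k)·mm, so each term gains mq as a prefix and mm as a suffix.
From mqmqmqrrmmmmmm, 3 further steps: mqmqmqrrmmmmmm → mqmqmqmqrrmmmmmmmm → mqmqmqmqmqrrmmmmmmmmmm → (answer).

mqmqmqmqmqmqrrmmmmmmmmmmmm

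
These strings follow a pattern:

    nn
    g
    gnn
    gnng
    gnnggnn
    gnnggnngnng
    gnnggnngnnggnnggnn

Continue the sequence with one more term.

From term 3 onward, concatenate the last term with the second-to-last: g·nn = gnn, gnn·g = gnng, …
The next term joins gnnggnngnnggnnggnn and gnnggnngnng.

gnnggnngnnggnnggnngnnggnngnng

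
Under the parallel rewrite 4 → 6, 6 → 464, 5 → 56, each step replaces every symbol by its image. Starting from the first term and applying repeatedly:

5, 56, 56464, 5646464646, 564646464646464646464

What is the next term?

Rewriting the 21 symbols of 564646464646464646464 one by one yields 56 464 6 464 6 464 6 464 6 464 6 464 6 464 6 464 6 464 6 464 6; concatenated:

564646464646464646464646464646464646464646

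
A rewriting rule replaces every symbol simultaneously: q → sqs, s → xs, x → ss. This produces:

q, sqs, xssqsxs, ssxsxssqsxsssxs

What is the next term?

xsxsssxsssxsxssqsxsssxsxsxsssxs

Replace each of the 15 characters of ssxsxssqsxsssxs in place — xs xs ss xs ss xs xs sqs xs ss xs xs xs ss xs — and concatenate.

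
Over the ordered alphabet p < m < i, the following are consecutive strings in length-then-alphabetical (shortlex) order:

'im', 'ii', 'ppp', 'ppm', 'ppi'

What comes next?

pmp

Treat ppi as a base-3 numeral over the given alphabet and add one, carrying through any trailing i's.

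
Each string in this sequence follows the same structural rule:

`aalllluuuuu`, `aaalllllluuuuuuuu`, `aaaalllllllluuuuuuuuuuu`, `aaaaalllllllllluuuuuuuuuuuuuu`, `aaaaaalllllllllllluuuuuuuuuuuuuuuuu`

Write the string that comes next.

aaaaaaalllllllllllllluuuuuuuuuuuuuuuuuuuu

The n-th term is n a's then 2n l's then 3n-1 u's, where the shown terms are n = 2, 3, 4, 5, 6.
At n = 7 the blocks have lengths 7, 14, 20.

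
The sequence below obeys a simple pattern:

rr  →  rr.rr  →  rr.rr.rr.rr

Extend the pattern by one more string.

rr.rr.rr.rr.rr.rr.rr.rr

Every step duplicates the string with '.' between the halves.
One more doubling of rr.rr.rr.rr gives the answer.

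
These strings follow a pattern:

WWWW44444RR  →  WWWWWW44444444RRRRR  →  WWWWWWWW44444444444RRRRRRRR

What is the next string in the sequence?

Reading off run lengths: W runs 4, 6, 8; 4 runs 5, 8, 11; R runs 2, 5, 8 — each is linear in n (n = 1, 2, …).
For the next term, n = 4, so the run lengths are 10, 14, 11.

WWWWWWWWWW44444444444444RRRRRRRRRRR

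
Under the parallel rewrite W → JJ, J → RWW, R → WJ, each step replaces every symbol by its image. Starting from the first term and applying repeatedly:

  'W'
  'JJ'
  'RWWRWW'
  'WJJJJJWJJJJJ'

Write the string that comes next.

Expanding WJJJJJWJJJJJ: W→JJ, J→RWW, J→RWW, J→RWW, J→RWW, J→RWW, W→JJ, J→RWW, J→RWW, J→RWW, J→RWW, J→RWW. Concatenated: JJ RWW RWW RWW RWW RWW JJ RWW RWW RWW RWW RWW.

JJRWWRWWRWWRWWRWWJJRWWRWWRWWRWWRWW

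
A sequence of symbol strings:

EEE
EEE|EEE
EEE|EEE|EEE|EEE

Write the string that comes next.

Every step duplicates the string with '|' between the halves.
So the next term is two copies of EEE|EEE|EEE|EEE with '|' between the halves.

EEE|EEE|EEE|EEE|EEE|EEE|EEE|EEE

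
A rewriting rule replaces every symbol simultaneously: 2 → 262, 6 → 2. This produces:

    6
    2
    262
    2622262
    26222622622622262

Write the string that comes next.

Rewriting the 17 symbols of 26222622622622262 one by one yields 262 2 262 262 262 2 262 262 2 262 262 2 262 262 262 2 262; concatenated:

26222622622622262262226226222622622622262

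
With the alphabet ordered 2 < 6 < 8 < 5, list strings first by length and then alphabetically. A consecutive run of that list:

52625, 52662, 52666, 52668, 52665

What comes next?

Find the rightmost character of 52665 below 5, bump it to the next letter, and reset everything to its right to 2.

52682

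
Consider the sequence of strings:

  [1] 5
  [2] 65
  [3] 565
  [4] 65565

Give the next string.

56565565

From term 3 onward, concatenate the second-to-last term with the last: 5·65 = 565, 65·565 = 65565, …
The next term joins 565 and 65565.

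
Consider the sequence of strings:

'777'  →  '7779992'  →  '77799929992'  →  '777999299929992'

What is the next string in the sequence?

7779992999299929992

Every step adds 9992 to the end: s(k+1) = s(k)·9992.
So the next term is 777999299929992·9992.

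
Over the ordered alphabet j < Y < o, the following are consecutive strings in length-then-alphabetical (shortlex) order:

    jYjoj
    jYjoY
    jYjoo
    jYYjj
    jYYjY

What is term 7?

Stepping forward 2 times from jYYjY: jYYjY → jYYjo, then the target.

jYYYj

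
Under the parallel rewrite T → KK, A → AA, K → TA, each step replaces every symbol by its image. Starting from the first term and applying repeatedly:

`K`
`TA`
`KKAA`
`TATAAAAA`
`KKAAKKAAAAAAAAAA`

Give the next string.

Rewriting the 16 symbols of KKAAKKAAAAAAAAAA one by one yields TA TA AA AA TA TA AA AA AA AA AA AA AA AA AA AA; concatenated:

TATAAAAATATAAAAAAAAAAAAAAAAAAAAA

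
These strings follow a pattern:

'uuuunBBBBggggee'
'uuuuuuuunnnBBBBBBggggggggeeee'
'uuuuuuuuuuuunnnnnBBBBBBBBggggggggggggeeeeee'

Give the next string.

Each string has the form u^{4n} n^{2n-1} B^{2n+2} g^{4n} e^{2n} (n = 1, 2, …).
At n = 4 the blocks have lengths 16, 7, 10, 16, 8.

uuuuuuuuuuuuuuuunnnnnnnBBBBBBBBBBggggggggggggggggeeeeeeee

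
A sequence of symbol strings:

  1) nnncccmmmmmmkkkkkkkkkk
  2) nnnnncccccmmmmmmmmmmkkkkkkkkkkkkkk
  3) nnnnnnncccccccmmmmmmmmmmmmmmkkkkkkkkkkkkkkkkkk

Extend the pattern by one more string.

Term n consists of 2n-1 n's, followed by 2n-1 c's, followed by 4n-2 m's, followed by 4n+2 k's, where the shown terms are n = 2, 3, 4.
Setting n = 5 gives 9, 9, 18, 22 characters in each block.

nnnnnnnnncccccccccmmmmmmmmmmmmmmmmmmkkkkkkkkkkkkkkkkkkkkkk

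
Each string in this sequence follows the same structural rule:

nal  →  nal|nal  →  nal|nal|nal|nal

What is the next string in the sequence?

s(k+1) = s(k)·|·s(k) — each term doubles the last with '|' between the halves.
Doubling nal|nal|nal|nal with '|' between the halves:

nal|nal|nal|nal|nal|nal|nal|nal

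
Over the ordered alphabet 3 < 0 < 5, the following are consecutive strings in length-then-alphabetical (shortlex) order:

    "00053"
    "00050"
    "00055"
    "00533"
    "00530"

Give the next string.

00535

Find the rightmost character of 00530 below 5, bump it to the next letter, and reset everything to its right to 3.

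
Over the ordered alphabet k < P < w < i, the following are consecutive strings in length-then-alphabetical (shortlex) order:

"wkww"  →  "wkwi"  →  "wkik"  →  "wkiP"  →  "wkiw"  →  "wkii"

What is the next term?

wPkk

The successor of wkii increments the rightmost position that isn't already i and resets every position after it to k.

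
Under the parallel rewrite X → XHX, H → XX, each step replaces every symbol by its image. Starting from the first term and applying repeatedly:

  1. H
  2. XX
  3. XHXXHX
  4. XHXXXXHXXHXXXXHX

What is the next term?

XHXXXXHXXHXXHXXHXXXXHXXHXXXXHXXHXXHXXHXXXXHX

φ(XHXXXXHXXHXXXXHX) expands symbol-by-symbol to XHX XX XHX XHX XHX XHX XX XHX XHX XX XHX XHX XHX XHX XX XHX; joining the 16 pieces gives the next term.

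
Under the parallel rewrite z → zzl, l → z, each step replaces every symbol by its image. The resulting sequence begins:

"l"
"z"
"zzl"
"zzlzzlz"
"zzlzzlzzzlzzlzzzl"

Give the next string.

Applying the rule to each of the 17 symbols of zzlzzlzzzlzzlzzzl gives the pieces zzl zzl z zzl zzl z zzl zzl zzl z zzl zzl z zzl zzl zzl z, which concatenate to the answer.

zzlzzlzzzlzzlzzzlzzlzzlzzzlzzlzzzlzzlzzlz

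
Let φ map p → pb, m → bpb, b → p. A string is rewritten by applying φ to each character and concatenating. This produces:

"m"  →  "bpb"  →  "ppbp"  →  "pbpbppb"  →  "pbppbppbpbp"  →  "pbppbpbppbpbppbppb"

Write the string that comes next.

φ(pbppbpbppbpbppbppb) expands symbol-by-symbol to pb p pb pb p pb p pb pb p pb p pb pb p pb pb p; joining the 18 pieces gives the next term.

pbppbpbppbppbpbppbppbpbppbpbp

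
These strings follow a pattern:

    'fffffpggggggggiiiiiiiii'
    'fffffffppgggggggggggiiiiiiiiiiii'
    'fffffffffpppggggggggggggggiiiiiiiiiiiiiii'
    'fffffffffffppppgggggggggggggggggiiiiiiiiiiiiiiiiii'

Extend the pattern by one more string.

fffffffffffffpppppggggggggggggggggggggiiiiiiiiiiiiiiiiiiiii

Each string has the form f^{2n+1} p^{n-1} g^{3n+2} i^{3n+3}, where the shown terms are n = 2, 3, 4, 5.
For the next term, n = 6, so the run lengths are 13, 5, 20, 21.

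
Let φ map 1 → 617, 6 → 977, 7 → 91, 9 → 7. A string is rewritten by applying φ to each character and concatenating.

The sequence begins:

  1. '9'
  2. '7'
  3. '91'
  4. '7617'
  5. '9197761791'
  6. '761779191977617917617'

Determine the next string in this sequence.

91977617919176177617791919776179176179197761791

Applying the rule to each of the 21 symbols of 761779191977617917617 gives the pieces 91 977 617 91 91 7 617 7 617 7 91 91 977 617 91 7 617 91 977 617 91, which concatenate to the answer.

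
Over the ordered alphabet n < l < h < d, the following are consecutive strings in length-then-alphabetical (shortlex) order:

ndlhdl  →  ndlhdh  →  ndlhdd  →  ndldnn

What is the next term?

The successor of ndldnn increments the rightmost position that isn't already d and resets every position after it to n.

ndldnl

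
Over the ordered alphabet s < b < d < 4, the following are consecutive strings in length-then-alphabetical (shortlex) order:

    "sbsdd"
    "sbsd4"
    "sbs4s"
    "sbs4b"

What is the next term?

sbs4d

Treat sbs4b as a base-4 numeral over the given alphabet and add one, carrying through any trailing 4's.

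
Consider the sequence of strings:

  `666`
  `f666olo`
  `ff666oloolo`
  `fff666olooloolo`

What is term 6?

fffff666olooloolooloolo

s(k+1) = f·s(k)·olo, so each term gains f as a prefix and olo as a suffix.
From fff666olooloolo, 2 further steps: fff666olooloolo → ffff666oloolooloolo → (answer).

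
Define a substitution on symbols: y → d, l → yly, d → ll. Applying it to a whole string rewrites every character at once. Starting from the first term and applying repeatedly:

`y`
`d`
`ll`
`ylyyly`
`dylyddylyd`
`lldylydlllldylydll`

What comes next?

Replace each of the 18 characters of lldylydlllldylydll in place — yly yly ll d yly d ll yly yly yly yly ll d yly d ll yly yly — and concatenate.

ylyylylldylydllylyylyylyylylldylydllylyyly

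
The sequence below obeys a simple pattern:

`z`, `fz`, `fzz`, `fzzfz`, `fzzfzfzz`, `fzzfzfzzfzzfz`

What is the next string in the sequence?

fzzfzfzzfzzfzfzzfzfzz

Each term (from the third on) is the previous term followed by the one before it: term 3 = fz·z = fzz.
So term 7 is fzzfzfzzfzzfz·fzzfzfzz.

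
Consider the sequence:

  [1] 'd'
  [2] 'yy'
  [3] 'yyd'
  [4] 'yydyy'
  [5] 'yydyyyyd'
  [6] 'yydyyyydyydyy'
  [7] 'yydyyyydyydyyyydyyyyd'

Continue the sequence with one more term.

yydyyyydyydyyyydyyyydyydyyyydyydyy

Each term (from the third on) is the previous term followed by the one before it: term 3 = yy·d = yyd.
The next term joins yydyyyydyydyyyydyyyyd and yydyyyydyydyy.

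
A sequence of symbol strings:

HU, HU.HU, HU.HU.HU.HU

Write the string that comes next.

HU.HU.HU.HU.HU.HU.HU.HU

Every step duplicates the string with '.' between the halves.
One more doubling of HU.HU.HU.HU gives the answer.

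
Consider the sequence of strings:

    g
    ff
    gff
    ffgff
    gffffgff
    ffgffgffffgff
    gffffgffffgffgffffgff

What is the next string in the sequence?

This is a Fibonacci-style word recurrence s(k) = s(k−2)·s(k−1): e.g. g·ff = gff.
The next term joins ffgffgffffgff and gffffgffffgffgffffgff.

ffgffgffffgffgffffgffffgffgffffgff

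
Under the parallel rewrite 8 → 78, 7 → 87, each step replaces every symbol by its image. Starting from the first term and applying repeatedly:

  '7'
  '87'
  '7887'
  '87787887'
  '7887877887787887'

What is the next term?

Rewriting the 16 symbols of 7887877887787887 one by one yields 87 78 78 87 78 87 87 78 78 87 87 78 87 78 78 87; concatenated:

87787887788787787887877887787887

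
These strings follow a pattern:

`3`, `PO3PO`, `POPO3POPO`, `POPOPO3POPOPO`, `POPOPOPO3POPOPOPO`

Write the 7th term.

POPOPOPOPOPO3POPOPOPOPOPO

Each term wraps the previous one in PO on the left and PO on the right.
From POPOPOPO3POPOPOPO, 2 further steps: POPOPOPO3POPOPOPO → POPOPOPOPO3POPOPOPOPO → (answer).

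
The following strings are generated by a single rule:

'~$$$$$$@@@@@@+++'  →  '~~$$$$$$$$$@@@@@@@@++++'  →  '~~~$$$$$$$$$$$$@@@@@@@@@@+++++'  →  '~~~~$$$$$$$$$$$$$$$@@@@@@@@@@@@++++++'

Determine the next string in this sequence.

Term n consists of n-1 ~'s, followed by 3n $'s, followed by 2n+2 @'s, followed by n+1 +'s, where the shown terms are n = 2, 3, 4, 5.
For the next term, n = 6, so the run lengths are 5, 18, 14, 7.

~~~~~$$$$$$$$$$$$$$$$$$@@@@@@@@@@@@@@+++++++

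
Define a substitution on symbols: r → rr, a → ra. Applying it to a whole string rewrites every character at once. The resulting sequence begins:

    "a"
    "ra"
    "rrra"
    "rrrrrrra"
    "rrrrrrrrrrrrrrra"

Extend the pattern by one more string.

Rewriting the 16 symbols of rrrrrrrrrrrrrrra one by one yields rr rr rr rr rr rr rr rr rr rr rr rr rr rr rr ra; concatenated:

rrrrrrrrrrrrrrrrrrrrrrrrrrrrrrra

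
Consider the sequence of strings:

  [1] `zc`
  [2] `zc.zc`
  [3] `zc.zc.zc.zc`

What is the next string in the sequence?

Every step duplicates the string with '.' between the halves.
Doubling zc.zc.zc.zc with '.' between the halves:

zc.zc.zc.zc.zc.zc.zc.zc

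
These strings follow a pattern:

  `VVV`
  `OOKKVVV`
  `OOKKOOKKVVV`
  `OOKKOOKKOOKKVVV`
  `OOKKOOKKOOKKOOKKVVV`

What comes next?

OOKKOOKKOOKKOOKKOOKKVVV

Each term is the previous one with OOKK prepended.
So the next term is OOKK·OOKKOOKKOOKKOOKKVVV.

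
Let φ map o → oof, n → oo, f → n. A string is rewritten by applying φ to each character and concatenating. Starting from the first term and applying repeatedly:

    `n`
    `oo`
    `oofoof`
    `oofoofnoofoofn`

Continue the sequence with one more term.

oofoofnoofoofnoooofoofnoofoofnoo

φ(oofoofnoofoofn) expands symbol-by-symbol to oof oof n oof oof n oo oof oof n oof oof n oo; joining the 14 pieces gives the next term.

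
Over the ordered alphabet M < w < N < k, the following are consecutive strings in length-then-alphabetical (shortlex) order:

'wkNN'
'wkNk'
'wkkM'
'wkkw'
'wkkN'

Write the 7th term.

Stepping forward 2 times from wkkN: wkkN → wkkk, then the target.

NMMM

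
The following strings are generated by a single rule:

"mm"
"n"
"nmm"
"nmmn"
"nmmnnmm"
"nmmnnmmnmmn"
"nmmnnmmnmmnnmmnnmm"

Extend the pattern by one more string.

Each term (from the third on) is the previous term followed by the one before it: term 3 = n·mm = nmm.
The next term joins nmmnnmmnmmnnmmnnmm and nmmnnmmnmmn.

nmmnnmmnmmnnmmnnmmnmmnnmmnmmn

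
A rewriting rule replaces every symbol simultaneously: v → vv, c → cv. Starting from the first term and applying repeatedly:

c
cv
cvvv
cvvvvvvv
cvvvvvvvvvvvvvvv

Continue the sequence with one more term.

φ(cvvvvvvvvvvvvvvv) expands symbol-by-symbol to cv vv vv vv vv vv vv vv vv vv vv vv vv vv vv vv; joining the 16 pieces gives the next term.

cvvvvvvvvvvvvvvvvvvvvvvvvvvvvvvv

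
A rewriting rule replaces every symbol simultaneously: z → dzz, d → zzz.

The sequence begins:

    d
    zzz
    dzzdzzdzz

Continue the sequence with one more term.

zzzdzzdzzzzzdzzdzzzzzdzzdzz

Apply φ to dzzdzzdzz symbol by symbol: d→zzz, z→dzz, z→dzz, d→zzz, z→dzz, z→dzz, d→zzz, z→dzz, z→dzz; joined: zzz dzz dzz zzz dzz dzz zzz dzz dzz.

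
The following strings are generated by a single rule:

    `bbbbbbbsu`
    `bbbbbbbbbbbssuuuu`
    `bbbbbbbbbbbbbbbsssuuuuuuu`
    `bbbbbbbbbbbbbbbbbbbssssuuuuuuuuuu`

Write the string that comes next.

Reading off run lengths: b runs 7, 11, 15, 19; s runs 1, 2, 3, 4; u runs 1, 4, 7, 10 — each is linear in n (n = 1, 2, …).
For the next term, n = 5, so the run lengths are 23, 5, 13.

bbbbbbbbbbbbbbbbbbbbbbbsssssuuuuuuuuuuuuu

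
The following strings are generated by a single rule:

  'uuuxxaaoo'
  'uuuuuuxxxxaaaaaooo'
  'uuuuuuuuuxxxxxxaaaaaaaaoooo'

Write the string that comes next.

Each string has the form u^{3n} x^{2n} a^{3n-1} o^{n+1} (n = 1, 2, …).
At n = 4 the blocks have lengths 12, 8, 11, 5.

uuuuuuuuuuuuxxxxxxxxaaaaaaaaaaaooooo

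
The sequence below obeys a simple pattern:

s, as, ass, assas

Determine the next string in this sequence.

From term 3 onward, concatenate the last term with the second-to-last: as·s = ass, ass·as = assas, …
So term 5 is assas·ass.

assasass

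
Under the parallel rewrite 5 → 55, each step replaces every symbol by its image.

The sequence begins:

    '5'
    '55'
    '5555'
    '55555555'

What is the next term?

5555555555555555

Expanding 55555555: 5→55, 5→55, 5→55, 5→55, 5→55, 5→55, 5→55, 5→55. Concatenated: 55 55 55 55 55 55 55 55.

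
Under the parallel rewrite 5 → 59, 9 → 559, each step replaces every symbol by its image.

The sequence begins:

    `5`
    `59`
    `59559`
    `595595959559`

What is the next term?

Rewriting each symbol of 595595959559: 5→59, 9→559, 5→59, 5→59, 9→559, 5→59, 9→559, 5→59, 9→559, 5→59, 5→59, 9→559, which concatenates to 59 559 59 59 559 59 559 59 559 59 59 559.

59559595955959559595595959559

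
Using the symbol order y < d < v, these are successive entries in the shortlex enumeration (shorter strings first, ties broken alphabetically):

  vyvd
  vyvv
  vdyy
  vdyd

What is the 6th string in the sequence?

vddy

Continuing the enumeration 2 steps past vdyd: vdyd → vdyv → (answer).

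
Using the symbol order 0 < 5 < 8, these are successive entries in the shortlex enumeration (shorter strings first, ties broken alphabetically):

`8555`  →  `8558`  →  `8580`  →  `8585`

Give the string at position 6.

8800

Continuing the enumeration 2 steps past 8585: 8585 → 8588 → (answer).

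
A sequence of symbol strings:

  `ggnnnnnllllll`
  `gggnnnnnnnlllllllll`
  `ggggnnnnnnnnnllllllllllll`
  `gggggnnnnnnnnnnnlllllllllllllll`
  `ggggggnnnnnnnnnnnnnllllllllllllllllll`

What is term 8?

gggggggggnnnnnnnnnnnnnnnnnnnlllllllllllllllllllllllllll

Term n consists of n g's, followed by 2n+1 n's, followed by 3n l's, where the shown terms are n = 2, 3, 4, 5, 6.
For term 8, n = 9, so the run lengths are 9, 19, 27.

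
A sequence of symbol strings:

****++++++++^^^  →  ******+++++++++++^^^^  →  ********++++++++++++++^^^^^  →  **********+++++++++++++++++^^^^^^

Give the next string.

************++++++++++++++++++++^^^^^^^

Each string has the form *^{2n} +^{3n+2} ^^{n+1}, where the shown terms are n = 2, 3, 4, 5.
At n = 6 the blocks have lengths 12, 20, 7.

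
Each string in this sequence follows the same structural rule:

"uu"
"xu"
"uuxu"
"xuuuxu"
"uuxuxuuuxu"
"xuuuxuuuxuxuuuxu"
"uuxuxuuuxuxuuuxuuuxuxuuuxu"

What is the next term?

From term 3 onward, concatenate the second-to-last term with the last: uu·xu = uuxu, xu·uuxu = xuuuxu, …
So term 8 is xuuuxuuuxuxuuuxu·uuxuxuuuxuxuuuxuuuxuxuuuxu.

xuuuxuuuxuxuuuxuuuxuxuuuxuxuuuxuuuxuxuuuxu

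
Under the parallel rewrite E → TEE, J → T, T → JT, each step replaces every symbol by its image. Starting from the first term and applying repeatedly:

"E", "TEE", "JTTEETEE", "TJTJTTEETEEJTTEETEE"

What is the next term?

Applying the rule to each of the 19 symbols of TJTJTTEETEEJTTEETEE gives the pieces JT T JT T JT JT TEE TEE JT TEE TEE T JT JT TEE TEE JT TEE TEE, which concatenate to the answer.

JTTJTTJTJTTEETEEJTTEETEETJTJTTEETEEJTTEETEE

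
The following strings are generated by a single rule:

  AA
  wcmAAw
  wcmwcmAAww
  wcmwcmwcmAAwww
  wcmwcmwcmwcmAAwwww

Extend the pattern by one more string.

Each term wraps the previous one in wcm on the left and w on the right.
Applying this once more to wcmwcmwcmwcmAAwwww:

wcmwcmwcmwcmwcmAAwwwww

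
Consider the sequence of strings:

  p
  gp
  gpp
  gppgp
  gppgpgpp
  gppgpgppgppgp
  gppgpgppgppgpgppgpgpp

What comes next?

This is a Fibonacci-style word recurrence s(k) = s(k−1)·s(k−2): e.g. gp·p = gpp.
So term 8 is gppgpgppgppgpgppgpgpp·gppgpgppgppgp.

gppgpgppgppgpgppgpgppgppgpgppgppgp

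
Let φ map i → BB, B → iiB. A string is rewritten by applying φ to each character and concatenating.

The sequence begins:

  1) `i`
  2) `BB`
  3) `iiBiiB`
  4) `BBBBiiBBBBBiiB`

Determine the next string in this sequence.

Rewriting the 14 symbols of BBBBiiBBBBBiiB one by one yields iiB iiB iiB iiB BB BB iiB iiB iiB iiB iiB BB BB iiB; concatenated:

iiBiiBiiBiiBBBBBiiBiiBiiBiiBiiBBBBBiiB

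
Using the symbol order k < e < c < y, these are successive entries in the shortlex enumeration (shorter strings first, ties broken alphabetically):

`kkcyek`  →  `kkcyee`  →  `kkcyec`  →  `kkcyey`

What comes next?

kkcyck

Find the rightmost character of kkcyey below y, bump it to the next letter, and reset everything to its right to k.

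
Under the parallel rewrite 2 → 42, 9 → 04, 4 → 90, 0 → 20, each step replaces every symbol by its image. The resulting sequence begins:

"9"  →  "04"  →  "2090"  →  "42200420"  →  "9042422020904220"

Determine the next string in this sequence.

φ(9042422020904220) expands symbol-by-symbol to 04 20 90 42 90 42 42 20 42 20 04 20 90 42 42 20; joining the 16 pieces gives the next term.

04209042904242204220042090424220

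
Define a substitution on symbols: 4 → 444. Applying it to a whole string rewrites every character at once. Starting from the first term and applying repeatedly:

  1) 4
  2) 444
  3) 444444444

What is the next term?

Rewriting each symbol of 444444444: 4→444, 4→444, 4→444, 4→444, 4→444, 4→444, 4→444, 4→444, 4→444, which concatenates to 444 444 444 444 444 444 444 444 444.

444444444444444444444444444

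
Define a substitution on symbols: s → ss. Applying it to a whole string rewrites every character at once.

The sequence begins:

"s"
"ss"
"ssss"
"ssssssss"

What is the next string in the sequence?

Expanding ssssssss: s→ss, s→ss, s→ss, s→ss, s→ss, s→ss, s→ss, s→ss. Concatenated: ss ss ss ss ss ss ss ss.

ssssssssssssssss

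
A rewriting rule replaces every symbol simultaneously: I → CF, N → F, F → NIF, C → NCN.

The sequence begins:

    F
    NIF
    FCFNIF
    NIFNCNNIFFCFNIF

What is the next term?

φ(NIFNCNNIFFCFNIF) expands symbol-by-symbol to F CF NIF F NCN F F CF NIF NIF NCN NIF F CF NIF; joining the 15 pieces gives the next term.

FCFNIFFNCNFFCFNIFNIFNCNNIFFCFNIF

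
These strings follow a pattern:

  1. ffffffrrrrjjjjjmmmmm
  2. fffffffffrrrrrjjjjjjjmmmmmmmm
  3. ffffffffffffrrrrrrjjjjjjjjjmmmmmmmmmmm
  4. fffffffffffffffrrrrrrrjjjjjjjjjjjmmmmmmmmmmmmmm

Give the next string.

ffffffffffffffffffrrrrrrrrjjjjjjjjjjjjjmmmmmmmmmmmmmmmmm

Each string has the form f^{3n} r^{n+2} j^{2n+1} m^{3n-1}, where the shown terms are n = 2, 3, 4, 5.
At n = 6 the blocks have lengths 18, 8, 13, 17.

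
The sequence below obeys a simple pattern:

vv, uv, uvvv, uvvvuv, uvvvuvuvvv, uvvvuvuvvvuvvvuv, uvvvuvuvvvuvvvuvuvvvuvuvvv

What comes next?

From term 3 onward, concatenate the last term with the second-to-last: uv·vv = uvvv, uvvv·uv = uvvvuv, …
The next term joins uvvvuvuvvvuvvvuvuvvvuvuvvv and uvvvuvuvvvuvvvuv.

uvvvuvuvvvuvvvuvuvvvuvuvvvuvvvuvuvvvuvvvuv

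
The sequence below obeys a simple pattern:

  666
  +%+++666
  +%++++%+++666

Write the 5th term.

+%++++%++++%++++%+++666

Each term is the previous one with +%+++ prepended.
From +%++++%+++666, 2 further steps: +%++++%+++666 → +%++++%++++%+++666 → (answer).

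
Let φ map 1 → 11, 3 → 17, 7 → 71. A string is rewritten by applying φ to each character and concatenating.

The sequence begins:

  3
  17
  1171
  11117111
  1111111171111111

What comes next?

φ(1111111171111111) expands symbol-by-symbol to 11 11 11 11 11 11 11 11 71 11 11 11 11 11 11 11; joining the 16 pieces gives the next term.

11111111111111117111111111111111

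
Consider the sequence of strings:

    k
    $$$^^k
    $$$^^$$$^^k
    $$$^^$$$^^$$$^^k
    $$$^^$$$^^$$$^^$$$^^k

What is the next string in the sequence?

$$$^^$$$^^$$$^^$$$^^$$$^^k

The strings grow by a fixed prefix $$$^^ each time.
So the next term is $$$^^·$$$^^$$$^^$$$^^$$$^^k.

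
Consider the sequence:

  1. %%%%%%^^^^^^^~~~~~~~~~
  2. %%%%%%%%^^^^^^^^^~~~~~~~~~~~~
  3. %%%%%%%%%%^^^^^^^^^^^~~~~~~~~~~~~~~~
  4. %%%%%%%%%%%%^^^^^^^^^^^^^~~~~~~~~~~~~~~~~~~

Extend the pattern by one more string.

%%%%%%%%%%%%%%^^^^^^^^^^^^^^^~~~~~~~~~~~~~~~~~~~~~

Each string has the form %^{2n+2} ^^{2n+3} ~^{3n+3}, where the shown terms are n = 2, 3, 4, 5.
For the next term, n = 6, so the run lengths are 14, 15, 21.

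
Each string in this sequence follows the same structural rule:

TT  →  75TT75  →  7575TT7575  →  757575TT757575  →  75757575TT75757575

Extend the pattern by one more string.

s(k+1) = 75·s(k)·75, so each term gains 75 as a prefix and 75 as a suffix.
So the next term is 75·75757575TT75757575·75.

7575757575TT7575757575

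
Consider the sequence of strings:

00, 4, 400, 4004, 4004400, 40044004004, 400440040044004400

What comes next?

40044004004400440040044004004

From term 3 onward, concatenate the last term with the second-to-last: 4·00 = 400, 400·4 = 4004, …
Continuing: 400440040044004400 · 40044004004 gives term 8.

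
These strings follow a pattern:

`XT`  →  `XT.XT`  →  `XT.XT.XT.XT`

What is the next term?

Each string is two copies of the previous one joined by '.'.
One more doubling of XT.XT.XT.XT gives the answer.

XT.XT.XT.XT.XT.XT.XT.XT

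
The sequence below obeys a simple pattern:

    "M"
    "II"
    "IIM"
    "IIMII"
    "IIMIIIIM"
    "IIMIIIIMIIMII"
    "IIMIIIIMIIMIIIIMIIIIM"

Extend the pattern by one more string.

IIMIIIIMIIMIIIIMIIIIMIIMIIIIMIIMII

From term 3 onward, concatenate the last term with the second-to-last: II·M = IIM, IIM·II = IIMII, …
The next term joins IIMIIIIMIIMIIIIMIIIIM and IIMIIIIMIIMII.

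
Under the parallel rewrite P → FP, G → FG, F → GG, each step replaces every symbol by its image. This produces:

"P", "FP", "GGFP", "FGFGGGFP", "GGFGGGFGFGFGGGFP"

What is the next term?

Replace each of the 16 characters of GGFGGGFGFGFGGGFP in place — FG FG GG FG FG FG GG FG GG FG GG FG FG FG GG FP — and concatenate.

FGFGGGFGFGFGGGFGGGFGGGFGFGFGGGFP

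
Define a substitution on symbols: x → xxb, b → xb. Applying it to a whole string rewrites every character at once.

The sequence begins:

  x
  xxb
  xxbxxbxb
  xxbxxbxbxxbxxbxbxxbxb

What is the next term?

Rewriting the 21 symbols of xxbxxbxbxxbxxbxbxxbxb one by one yields xxb xxb xb xxb xxb xb xxb xb xxb xxb xb xxb xxb xb xxb xb xxb xxb xb xxb xb; concatenated:

xxbxxbxbxxbxxbxbxxbxbxxbxxbxbxxbxxbxbxxbxbxxbxxbxbxxbxb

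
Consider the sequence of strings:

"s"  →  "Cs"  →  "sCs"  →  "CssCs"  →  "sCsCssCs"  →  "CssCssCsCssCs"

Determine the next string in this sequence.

This is a Fibonacci-style word recurrence s(k) = s(k−2)·s(k−1): e.g. s·Cs = sCs.
The next term joins sCsCssCs and CssCssCsCssCs.

sCsCssCsCssCssCsCssCs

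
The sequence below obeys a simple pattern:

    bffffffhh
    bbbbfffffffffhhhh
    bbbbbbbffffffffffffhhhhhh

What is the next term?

bbbbbbbbbbfffffffffffffffhhhhhhhh

Term n consists of 3n-2 b's, followed by 3n+3 f's, followed by 2n h's (n = 1, 2, …).
At n = 4 the blocks have lengths 10, 15, 8.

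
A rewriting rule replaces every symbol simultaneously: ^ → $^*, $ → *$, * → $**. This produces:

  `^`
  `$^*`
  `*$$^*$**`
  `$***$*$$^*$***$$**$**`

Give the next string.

Rewriting the 21 symbols of $***$*$$^*$***$$**$** one by one yields *$ $** $** $** *$ $** *$ *$ $^* $** *$ $** $** $** *$ *$ $** $** *$ $** $**; concatenated:

*$$**$**$***$$***$*$$^*$***$$**$**$***$*$$**$***$$**$**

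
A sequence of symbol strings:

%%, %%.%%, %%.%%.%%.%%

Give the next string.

s(k+1) = s(k)·.·s(k) — each term doubles the last with '.' between the halves.
Doubling %%.%%.%%.%% with '.' between the halves:

%%.%%.%%.%%.%%.%%.%%.%%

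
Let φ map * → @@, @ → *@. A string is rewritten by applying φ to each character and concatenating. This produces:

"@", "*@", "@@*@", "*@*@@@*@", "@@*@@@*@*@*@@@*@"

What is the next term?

*@*@@@*@*@*@@@*@@@*@@@*@*@*@@@*@

Replace each of the 16 characters of @@*@@@*@*@*@@@*@ in place — *@ *@ @@ *@ *@ *@ @@ *@ @@ *@ @@ *@ *@ *@ @@ *@ — and concatenate.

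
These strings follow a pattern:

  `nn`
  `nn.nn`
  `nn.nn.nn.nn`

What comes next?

s(k+1) = s(k)·.·s(k) — each term doubles the last with '.' between the halves.
One more doubling of nn.nn.nn.nn gives the answer.

nn.nn.nn.nn.nn.nn.nn.nn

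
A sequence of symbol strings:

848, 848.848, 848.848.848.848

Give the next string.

Each string is two copies of the previous one joined by '.'.
Doubling 848.848.848.848 with '.' between the halves:

848.848.848.848.848.848.848.848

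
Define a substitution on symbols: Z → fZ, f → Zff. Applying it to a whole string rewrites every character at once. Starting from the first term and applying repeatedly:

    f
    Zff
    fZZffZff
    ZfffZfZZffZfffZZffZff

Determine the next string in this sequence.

fZZffZffZfffZZfffZfZZffZfffZZffZffZfffZfZZffZfffZZffZff

φ(ZfffZfZZffZfffZZffZff) expands symbol-by-symbol to fZ Zff Zff Zff fZ Zff fZ fZ Zff Zff fZ Zff Zff Zff fZ fZ Zff Zff fZ Zff Zff; joining the 21 pieces gives the next term.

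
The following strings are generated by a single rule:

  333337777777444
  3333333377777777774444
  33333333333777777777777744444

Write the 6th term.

33333333333333333333777777777777777777777744444444

Reading off run lengths: 3 runs 5, 8, 11; 7 runs 7, 10, 13; 4 runs 3, 4, 5 — each is linear in n, where the shown terms are n = 2, 3, 4.
For term 6, n = 7, so the run lengths are 20, 22, 8.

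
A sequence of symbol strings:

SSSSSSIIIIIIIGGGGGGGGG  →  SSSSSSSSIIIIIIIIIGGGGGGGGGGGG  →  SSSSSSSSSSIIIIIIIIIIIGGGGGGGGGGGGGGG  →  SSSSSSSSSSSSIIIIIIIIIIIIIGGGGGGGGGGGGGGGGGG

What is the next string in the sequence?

SSSSSSSSSSSSSSIIIIIIIIIIIIIIIGGGGGGGGGGGGGGGGGGGGG

Term n consists of 2n+2 S's, followed by 2n+3 I's, followed by 3n+3 G's, where the shown terms are n = 2, 3, 4, 5.
For the next term, n = 6, so the run lengths are 14, 15, 21.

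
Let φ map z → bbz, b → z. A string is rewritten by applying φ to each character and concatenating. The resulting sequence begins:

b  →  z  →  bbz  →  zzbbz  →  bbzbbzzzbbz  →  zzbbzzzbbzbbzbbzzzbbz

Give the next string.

Rewriting the 21 symbols of zzbbzzzbbzbbzbbzzzbbz one by one yields bbz bbz z z bbz bbz bbz z z bbz z z bbz z z bbz bbz bbz z z bbz; concatenated:

bbzbbzzzbbzbbzbbzzzbbzzzbbzzzbbzbbzbbzzzbbz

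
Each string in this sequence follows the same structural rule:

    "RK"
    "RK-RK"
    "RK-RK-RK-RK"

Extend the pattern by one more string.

RK-RK-RK-RK-RK-RK-RK-RK

Every step duplicates the string with '-' between the halves.
So the next term is two copies of RK-RK-RK-RK with '-' between the halves.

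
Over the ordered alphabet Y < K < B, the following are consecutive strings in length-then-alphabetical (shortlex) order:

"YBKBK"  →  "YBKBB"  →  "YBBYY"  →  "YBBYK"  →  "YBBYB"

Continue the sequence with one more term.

YBBKY

Treat YBBYB as a base-3 numeral over the given alphabet and add one, carrying through any trailing B's.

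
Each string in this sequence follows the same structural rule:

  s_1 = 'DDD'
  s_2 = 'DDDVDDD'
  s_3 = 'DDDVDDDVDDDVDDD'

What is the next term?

Every step duplicates the string with 'V' between the halves.
Doubling DDDVDDDVDDDVDDD with 'V' between the halves:

DDDVDDDVDDDVDDDVDDDVDDDVDDDVDDD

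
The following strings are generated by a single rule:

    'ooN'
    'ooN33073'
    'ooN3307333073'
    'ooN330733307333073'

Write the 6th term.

Each term is the previous one with 33073 appended.
From ooN330733307333073, 2 further steps: ooN330733307333073 → ooN33073330733307333073 → (answer).

ooN3307333073330733307333073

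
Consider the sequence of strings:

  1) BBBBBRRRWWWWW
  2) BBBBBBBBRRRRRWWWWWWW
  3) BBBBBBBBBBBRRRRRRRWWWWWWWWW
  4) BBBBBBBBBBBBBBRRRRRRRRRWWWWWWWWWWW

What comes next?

BBBBBBBBBBBBBBBBBRRRRRRRRRRRWWWWWWWWWWWWW

The n-th term is 3n-1 B's then 2n-1 R's then 2n+1 W's, where the shown terms are n = 2, 3, 4, 5.
For the next term, n = 6, so the run lengths are 17, 11, 13.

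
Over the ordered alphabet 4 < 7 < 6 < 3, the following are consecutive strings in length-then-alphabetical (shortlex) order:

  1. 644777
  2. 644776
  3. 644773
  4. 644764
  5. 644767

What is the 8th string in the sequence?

644734

Continuing the enumeration 3 steps past 644767: 644767 → 644766 → 644763 → (answer).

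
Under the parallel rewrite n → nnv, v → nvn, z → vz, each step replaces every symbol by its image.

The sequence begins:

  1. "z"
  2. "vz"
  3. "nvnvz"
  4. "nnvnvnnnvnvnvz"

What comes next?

nnvnnvnvnnnvnvnnnvnnvnnvnvnnnvnvnnnvnvnvz

φ(nnvnvnnnvnvnvz) expands symbol-by-symbol to nnv nnv nvn nnv nvn nnv nnv nnv nvn nnv nvn nnv nvn vz; joining the 14 pieces gives the next term.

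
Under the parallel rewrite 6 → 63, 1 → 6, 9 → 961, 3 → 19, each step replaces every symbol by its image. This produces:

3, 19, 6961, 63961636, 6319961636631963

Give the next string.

φ(6319961636631963) expands symbol-by-symbol to 63 19 6 961 961 63 6 63 19 63 63 19 6 961 63 19; joining the 16 pieces gives the next term.

63196961961636631963631969616319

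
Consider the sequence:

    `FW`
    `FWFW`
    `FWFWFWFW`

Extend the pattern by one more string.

FWFWFWFWFWFWFWFW

s(k+1) = s(k)·s(k) — each term doubles the last.
So the next term is two copies of FWFWFWFW.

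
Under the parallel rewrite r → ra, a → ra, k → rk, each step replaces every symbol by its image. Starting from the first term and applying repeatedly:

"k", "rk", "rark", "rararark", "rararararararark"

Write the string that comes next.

Rewriting the 16 symbols of rararararararark one by one yields ra ra ra ra ra ra ra ra ra ra ra ra ra ra ra rk; concatenated:

rararararararararararararararark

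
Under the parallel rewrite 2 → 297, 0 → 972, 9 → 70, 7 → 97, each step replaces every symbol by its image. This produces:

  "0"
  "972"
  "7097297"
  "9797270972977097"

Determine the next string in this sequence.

Replace each of the 16 characters of 9797270972977097 in place — 70 97 70 97 297 97 972 70 97 297 70 97 97 972 70 97 — and concatenate.

709770972979797270972977097979727097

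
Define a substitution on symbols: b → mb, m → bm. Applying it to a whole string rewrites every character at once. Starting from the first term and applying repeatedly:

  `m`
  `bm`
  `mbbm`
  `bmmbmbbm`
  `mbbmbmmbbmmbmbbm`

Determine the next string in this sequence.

bmmbmbbmmbbmbmmbmbbmbmmbbmmbmbbm

Applying the rule to each of the 16 symbols of mbbmbmmbbmmbmbbm gives the pieces bm mb mb bm mb bm bm mb mb bm bm mb bm mb mb bm, which concatenate to the answer.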